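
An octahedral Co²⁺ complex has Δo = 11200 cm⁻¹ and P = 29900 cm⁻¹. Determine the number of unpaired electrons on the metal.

3

Group 9 minus oxidation state +2 gives a d⁷ configuration for Co²⁺.
Since Δo = 11200 cm⁻¹ < P = 29900 cm⁻¹, the complex adopts the high-spin configuration.
Filling d⁷ accordingly: t2g^5 e_g^2.
Unpaired electrons: 3.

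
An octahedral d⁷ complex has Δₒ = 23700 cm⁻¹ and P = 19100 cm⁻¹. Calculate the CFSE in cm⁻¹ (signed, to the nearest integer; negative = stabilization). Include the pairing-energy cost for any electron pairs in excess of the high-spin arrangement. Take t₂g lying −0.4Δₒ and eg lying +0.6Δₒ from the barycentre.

-23560

Here Δₒ > P (23700 > 19100), so the low-spin state is favoured.
That gives t₂g⁶ eg¹.
Orbital CFSE = -1.8Δₒ = -1.8 × 23700 = -42660 cm⁻¹.
Excess pairs vs high-spin: 3 − 2 = 1; pairing cost = +19100 cm⁻¹.
Net CFSE = -42660 + 19100 = -23560 cm⁻¹.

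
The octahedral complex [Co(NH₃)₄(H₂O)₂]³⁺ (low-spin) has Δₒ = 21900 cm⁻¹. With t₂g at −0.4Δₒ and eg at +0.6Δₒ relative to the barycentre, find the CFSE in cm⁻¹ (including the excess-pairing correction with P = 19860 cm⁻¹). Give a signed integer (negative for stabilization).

Ligand charges: 4×(+0) from NH₃ and 2×(+0) from H₂O sum to +0; with overall charge +3, Co is +3.
Co is in group 9, so Co³⁺ is d⁶ (9 − 3 = 6).
Electron filling gives t₂g⁶ eg⁰.
Orbital CFSE = 6(-0.4) + 0(0.6) = -2.4Δₒ = -2.4 × 21900 = -52560 cm⁻¹.
Relative to high-spin t₂g⁴ eg² (1 paired), the low-spin configuration has 2 additional pairs, contributing +2 × 19860 = +39720 cm⁻¹.
Net CFSE = -52560 + 39720 = -12840 cm⁻¹.

-12840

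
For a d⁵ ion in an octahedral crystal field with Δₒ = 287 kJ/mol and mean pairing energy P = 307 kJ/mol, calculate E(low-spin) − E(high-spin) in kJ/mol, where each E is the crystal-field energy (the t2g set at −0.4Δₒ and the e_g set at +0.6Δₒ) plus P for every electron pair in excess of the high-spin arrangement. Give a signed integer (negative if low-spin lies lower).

High-spin: t2g^3 e_g^2, CFSE = 0.0Δₒ = 0 kJ/mol.
Low-spin t2g^5 e_g^0 gives -2.0Δₒ = -574 kJ/mol, but forming 2 extra pairs costs 2P = 614 kJ/mol, so E(LS) = -574 + 614 = 40 kJ/mol.
Thus E(LS) − E(HS) = 40 kJ/mol.

40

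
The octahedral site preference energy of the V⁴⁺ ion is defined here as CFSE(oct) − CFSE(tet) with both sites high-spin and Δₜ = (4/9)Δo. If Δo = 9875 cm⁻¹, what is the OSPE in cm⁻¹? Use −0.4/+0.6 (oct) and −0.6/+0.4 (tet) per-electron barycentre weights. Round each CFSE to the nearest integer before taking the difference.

-1317

Group 5 minus oxidation state +4 gives a d¹ configuration for V⁴⁺.
In an octahedral site d¹ (HS) is t2g^1 e_g^0, giving CFSE(oct) = -0.4Δo = -3950 cm⁻¹.
In a tetrahedral site the filling is e^1 t2^0: CFSE(tet) = -0.6Δₜ = -0.6 × (4/9)(9875) = -2633 cm⁻¹.
OSPE = -3950 − (-2633) = -1317 cm⁻¹.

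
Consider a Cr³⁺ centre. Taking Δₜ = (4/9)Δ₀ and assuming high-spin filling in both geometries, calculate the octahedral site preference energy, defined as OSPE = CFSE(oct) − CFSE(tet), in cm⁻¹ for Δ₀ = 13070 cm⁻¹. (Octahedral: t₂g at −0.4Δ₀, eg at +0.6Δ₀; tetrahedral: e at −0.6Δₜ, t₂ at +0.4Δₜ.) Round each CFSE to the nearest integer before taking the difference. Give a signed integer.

Cr is in group 6, so Cr³⁺ is d³ (6 − 3 = 3).
In an octahedral site d³ (HS) is t2g^3 e_g^0, giving CFSE(oct) = -1.2Δ₀ = -15684 cm⁻¹.
Tetrahedral: e^2 t2^1, CFSE = 2(−0.6) + 1(+0.4) = -0.8Δₜ = -0.8 × (4/9) × 13070 = -4647 cm⁻¹.
Subtracting, OSPE = -15684 − (-4647) = -11037 cm⁻¹.

-11037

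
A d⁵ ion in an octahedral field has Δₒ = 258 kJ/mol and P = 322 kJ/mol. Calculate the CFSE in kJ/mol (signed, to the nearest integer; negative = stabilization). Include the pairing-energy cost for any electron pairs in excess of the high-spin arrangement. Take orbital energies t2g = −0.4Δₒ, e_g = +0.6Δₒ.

0

Here Δₒ < P (258 < 322), so the high-spin state is favoured.
Filling d⁵ accordingly: t2g^3 e_g^2.
Orbital CFSE = 0.0Δₒ = 0.0 × 258 = 0 kJ/mol.
High-spin has no excess pairs, so no pairing correction applies.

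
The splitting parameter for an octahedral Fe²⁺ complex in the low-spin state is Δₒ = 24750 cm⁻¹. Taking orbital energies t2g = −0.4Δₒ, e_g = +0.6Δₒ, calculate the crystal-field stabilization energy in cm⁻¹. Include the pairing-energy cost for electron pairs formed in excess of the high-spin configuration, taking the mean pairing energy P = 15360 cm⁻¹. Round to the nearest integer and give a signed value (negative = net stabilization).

-28680

Fe²⁺: group 8, so d-count = 8 − 2 = 6.
Configuration: t2g^6 e_g^0.
The orbital stabilization is -2.4Δₒ = -2.4 × 24750 = -59400 cm⁻¹.
High-spin d⁶ would be t2g^4 e_g^2 with 1 pair; low-spin has 3, so 2 excess pairs cost +2P = +30720 cm⁻¹.
Overall CFSE = -59400 + 30720 = -28680 cm⁻¹.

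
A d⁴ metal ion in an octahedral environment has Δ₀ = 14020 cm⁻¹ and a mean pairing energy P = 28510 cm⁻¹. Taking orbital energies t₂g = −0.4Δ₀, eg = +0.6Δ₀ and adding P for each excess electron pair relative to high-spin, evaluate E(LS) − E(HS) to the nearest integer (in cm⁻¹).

In the high-spin limit (t₂g³ eg¹) the orbital term is -0.6Δ₀ = -8412 cm⁻¹, with no excess pairing.
Low-spin t₂g⁴ eg⁰ gives -1.6Δ₀ = -22432 cm⁻¹, but forming 1 extra pair costs 1P = 28510 cm⁻¹, so E(LS) = -22432 + 28510 = 6078 cm⁻¹.
The difference is 6078 − (-8412) = 14490 cm⁻¹, so high-spin lies lower.

14490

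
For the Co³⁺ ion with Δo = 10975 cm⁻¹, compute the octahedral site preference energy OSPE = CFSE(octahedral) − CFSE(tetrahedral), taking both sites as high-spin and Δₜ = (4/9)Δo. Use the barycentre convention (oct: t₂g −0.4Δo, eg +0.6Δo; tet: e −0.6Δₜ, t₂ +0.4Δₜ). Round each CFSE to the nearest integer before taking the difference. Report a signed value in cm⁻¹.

-1463

Group 9 minus oxidation state +3 gives a d⁶ configuration for Co³⁺.
Octahedral high-spin t₂g⁴ eg²: CFSE = -0.4 × 10975 = -4390 cm⁻¹.
Tetrahedral e³ t₂³ gives -0.6Δₜ = -0.6 × (4/9) × 10975 = -2927 cm⁻¹.
Subtracting, OSPE = -4390 − (-2927) = -1463 cm⁻¹.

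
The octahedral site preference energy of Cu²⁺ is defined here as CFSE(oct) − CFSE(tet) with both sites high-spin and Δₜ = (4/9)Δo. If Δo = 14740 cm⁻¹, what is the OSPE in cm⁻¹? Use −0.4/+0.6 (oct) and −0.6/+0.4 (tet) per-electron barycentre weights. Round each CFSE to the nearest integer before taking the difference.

-6224

Group 11 minus oxidation state +2 gives a d⁹ configuration for Cu²⁺.
Octahedral (high-spin): t₂g⁶ eg³, CFSE = 6(−0.4) + 3(+0.6) = -0.6Δo = -0.6 × 14740 = -8844 cm⁻¹.
Tetrahedral: e⁴ t₂⁵, CFSE = 4(−0.6) + 5(+0.4) = -0.4Δₜ = -0.4 × (4/9) × 14740 = -2620 cm⁻¹.
Subtracting, OSPE = -8844 − (-2620) = -6224 cm⁻¹.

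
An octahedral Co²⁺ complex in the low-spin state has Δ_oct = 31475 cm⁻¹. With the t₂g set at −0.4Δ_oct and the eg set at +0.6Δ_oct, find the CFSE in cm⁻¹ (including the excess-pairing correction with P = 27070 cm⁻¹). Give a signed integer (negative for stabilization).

-29585

Co sits in group 9; removing 2 electrons leaves Co²⁺ with 9 − 2 = 7 d electrons.
Electron filling gives t₂g⁶ eg¹.
CFSE(orbital) = 6×(-0.4Δ_oct) + 1×(0.6Δ_oct) = -1.8Δ_oct; with Δ_oct = 31475 cm⁻¹ that is -56655 cm⁻¹.
Pairing penalty: 3 pairs vs 2 in the high-spin reference → 1 extra × P = 27070 cm⁻¹.
Overall CFSE = -56655 + 27070 = -29585 cm⁻¹.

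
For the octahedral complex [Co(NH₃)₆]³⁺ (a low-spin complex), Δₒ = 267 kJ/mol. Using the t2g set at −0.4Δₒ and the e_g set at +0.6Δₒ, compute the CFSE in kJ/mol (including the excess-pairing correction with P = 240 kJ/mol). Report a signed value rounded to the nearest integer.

-161

NH₃ is neutral, so the +3 overall charge sits on Co: oxidation state +3.
Co is in group 9, so Co³⁺ is d⁶ (9 − 3 = 6).
The d⁶ electrons fill as t2g^6 e_g^0.
CFSE(orbital) = 6×(-0.4Δₒ) + 0×(0.6Δₒ) = -2.4Δₒ; with Δₒ = 267 kJ/mol that is -641 kJ/mol.
Pairing penalty: 3 pairs vs 1 in the high-spin reference → 2 extra × P = 480 kJ/mol.
Combining: -641 + 480 = -161 kJ/mol.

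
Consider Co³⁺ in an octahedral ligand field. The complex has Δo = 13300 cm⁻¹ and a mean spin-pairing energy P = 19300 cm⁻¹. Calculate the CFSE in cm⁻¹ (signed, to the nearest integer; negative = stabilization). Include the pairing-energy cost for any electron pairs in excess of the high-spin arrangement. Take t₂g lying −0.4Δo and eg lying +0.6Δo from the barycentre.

Co³⁺: group 9, so d-count = 9 − 3 = 6.
Here Δo < P (13300 < 19300), so the high-spin state is favoured.
Filling d⁶ accordingly: t₂g⁴ eg².
Orbital CFSE = -0.4Δo = -0.4 × 13300 = -5320 cm⁻¹.
High-spin has no excess pairs, so no pairing correction applies.

-5320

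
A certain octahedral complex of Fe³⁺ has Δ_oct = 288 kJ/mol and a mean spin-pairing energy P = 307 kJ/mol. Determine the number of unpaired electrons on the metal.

5

Fe is in group 8, so Fe³⁺ is d⁵ (8 − 3 = 5).
Δ_oct < P, so pairing is avoided: the ground state is high-spin.
Configuration: t2g^3 e_g^2.
Unpaired electrons: 5.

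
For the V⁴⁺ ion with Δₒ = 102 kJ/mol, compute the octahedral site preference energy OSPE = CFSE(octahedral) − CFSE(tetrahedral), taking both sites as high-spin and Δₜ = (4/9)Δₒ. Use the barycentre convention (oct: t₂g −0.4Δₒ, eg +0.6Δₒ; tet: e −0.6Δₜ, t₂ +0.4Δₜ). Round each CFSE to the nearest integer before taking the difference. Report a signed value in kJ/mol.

V⁴⁺: group 5, so d-count = 5 − 4 = 1.
In an octahedral site d¹ (HS) is t₂g¹ eg⁰, giving CFSE(oct) = -0.4Δₒ = -41 kJ/mol.
Tetrahedral e¹ t₂⁰ gives -0.6Δₜ = -0.6 × (4/9) × 102 = -27 kJ/mol.
Subtracting, OSPE = -41 − (-27) = -14 kJ/mol.

-14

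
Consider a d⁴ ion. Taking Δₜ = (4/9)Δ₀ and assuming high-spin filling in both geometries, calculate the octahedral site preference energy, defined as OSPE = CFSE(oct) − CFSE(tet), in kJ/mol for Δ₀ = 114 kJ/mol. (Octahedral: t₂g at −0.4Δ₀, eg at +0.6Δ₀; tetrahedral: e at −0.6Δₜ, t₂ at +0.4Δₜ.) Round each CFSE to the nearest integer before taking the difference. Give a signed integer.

-48

Octahedral (high-spin): t2g^3 e_g^1, CFSE = 3(−0.4) + 1(+0.6) = -0.6Δ₀ = -0.6 × 114 = -68 kJ/mol.
Tetrahedral e^2 t2^2 gives -0.4Δₜ = -0.4 × (4/9) × 114 = -20 kJ/mol.
Subtracting, OSPE = -68 − (-20) = -48 kJ/mol.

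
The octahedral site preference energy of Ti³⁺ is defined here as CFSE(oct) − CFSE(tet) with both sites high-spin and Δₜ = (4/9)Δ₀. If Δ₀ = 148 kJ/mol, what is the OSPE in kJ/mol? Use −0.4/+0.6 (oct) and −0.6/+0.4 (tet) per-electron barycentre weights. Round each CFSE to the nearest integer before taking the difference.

-20

Ti³⁺: group 4, so d-count = 4 − 3 = 1.
In an octahedral site d¹ (HS) is t2g^1 e_g^0, giving CFSE(oct) = -0.4Δ₀ = -59 kJ/mol.
In a tetrahedral site the filling is e^1 t2^0: CFSE(tet) = -0.6Δₜ = -0.6 × (4/9)(148) = -39 kJ/mol.
Subtracting, OSPE = -59 − (-39) = -20 kJ/mol.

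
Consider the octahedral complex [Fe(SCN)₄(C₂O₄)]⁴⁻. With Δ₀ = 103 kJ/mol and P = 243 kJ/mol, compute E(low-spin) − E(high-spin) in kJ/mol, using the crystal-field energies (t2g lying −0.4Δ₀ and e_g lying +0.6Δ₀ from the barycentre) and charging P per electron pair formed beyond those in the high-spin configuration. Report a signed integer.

280

Ligand charges: 4×(-1) from SCN⁻ and 1×(-2) from C₂O₄²⁻ sum to -6; with overall charge -4, Fe is +2.
Fe²⁺: group 8, so d-count = 8 − 2 = 6.
High-spin: t2g^4 e_g^2, CFSE = -0.4Δ₀ = -41 kJ/mol.
Low-spin t2g^6 e_g^0 gives -2.4Δ₀ = -247 kJ/mol, but forming 2 extra pairs costs 2P = 486 kJ/mol, so E(LS) = -247 + 486 = 239 kJ/mol.
Thus E(LS) − E(HS) = 280 kJ/mol.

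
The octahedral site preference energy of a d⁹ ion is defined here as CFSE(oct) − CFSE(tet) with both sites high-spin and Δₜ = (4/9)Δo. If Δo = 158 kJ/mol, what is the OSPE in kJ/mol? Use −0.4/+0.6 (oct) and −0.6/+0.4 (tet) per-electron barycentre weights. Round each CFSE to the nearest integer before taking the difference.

Octahedral (high-spin): t2g^6 e_g^3, CFSE = 6(−0.4) + 3(+0.6) = -0.6Δo = -0.6 × 158 = -95 kJ/mol.
In a tetrahedral site the filling is e^4 t2^5: CFSE(tet) = -0.4Δₜ = -0.4 × (4/9)(158) = -28 kJ/mol.
Subtracting, OSPE = -95 − (-28) = -67 kJ/mol.

-67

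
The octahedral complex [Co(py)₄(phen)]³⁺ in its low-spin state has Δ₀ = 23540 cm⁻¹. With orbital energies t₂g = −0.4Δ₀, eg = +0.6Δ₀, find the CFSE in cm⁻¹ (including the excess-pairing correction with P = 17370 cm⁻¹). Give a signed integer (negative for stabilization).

-21756

Ligand charges: 4×(+0) from py and 1×(+0) from phen sum to +0; with overall charge +3, Co is +3.
Co sits in group 9; removing 3 electrons leaves Co³⁺ with 9 − 3 = 6 d electrons.
The d⁶ electrons fill as t₂g⁶ eg⁰.
The orbital stabilization is -2.4Δ₀ = -2.4 × 23540 = -56496 cm⁻¹.
Pairing penalty: 3 pairs vs 1 in the high-spin reference → 2 extra × P = 34740 cm⁻¹.
Overall CFSE = -56496 + 34740 = -21756 cm⁻¹.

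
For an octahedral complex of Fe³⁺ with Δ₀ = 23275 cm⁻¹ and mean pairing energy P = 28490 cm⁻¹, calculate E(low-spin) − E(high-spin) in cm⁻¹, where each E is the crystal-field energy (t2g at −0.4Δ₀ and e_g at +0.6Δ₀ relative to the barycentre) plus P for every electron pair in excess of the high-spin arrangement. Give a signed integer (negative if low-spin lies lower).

10430

Fe sits in group 8; removing 3 electrons leaves Fe³⁺ with 8 − 3 = 5 d electrons.
In the high-spin limit (t2g^3 e_g^2) the orbital term is 0.0Δ₀ = 0 cm⁻¹, with no excess pairing.
Low-spin t2g^5 e_g^0 gives -2.0Δ₀ = -46550 cm⁻¹, but forming 2 extra pairs costs 2P = 56980 cm⁻¹, so E(LS) = -46550 + 56980 = 10430 cm⁻¹.
Thus E(LS) − E(HS) = 10430 cm⁻¹.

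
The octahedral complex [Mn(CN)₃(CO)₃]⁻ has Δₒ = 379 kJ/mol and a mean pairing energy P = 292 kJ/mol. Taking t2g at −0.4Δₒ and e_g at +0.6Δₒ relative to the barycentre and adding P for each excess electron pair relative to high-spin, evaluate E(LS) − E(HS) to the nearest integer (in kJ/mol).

-174

Ligand charges: 3×(-1) from CN⁻ and 3×(+0) from CO sum to -3; with overall charge -1, Mn is +2.
Group 7 minus oxidation state +2 gives a d⁵ configuration for Mn²⁺.
In the high-spin limit (t2g^3 e_g^2) the orbital term is 0.0Δₒ = 0 kJ/mol, with no excess pairing.
For low-spin the configuration is t2g^5 e_g^0: orbital energy -2.0 × 379 = -758 kJ/mol, and 2 additional pairs relative to high-spin add 584 kJ/mol, giving -174 kJ/mol.
Thus E(LS) − E(HS) = -174 kJ/mol.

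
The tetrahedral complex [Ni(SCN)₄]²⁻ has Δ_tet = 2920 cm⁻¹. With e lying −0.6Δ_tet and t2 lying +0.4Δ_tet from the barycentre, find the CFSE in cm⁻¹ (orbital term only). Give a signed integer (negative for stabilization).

-2336

Each SCN⁻ contributes -1; 4 × (-1) = -4. With overall charge -2, Ni is in the +2 oxidation state.
Group 10 minus oxidation state +2 gives a d⁸ configuration for Ni²⁺.
With tetrahedral geometry the complex is necessarily high-spin.
Configuration: e^4 t2^4.
CFSE(orbital) = 4×(-0.6Δ_tet) + 4×(0.4Δ_tet) = -0.8Δ_tet; with Δ_tet = 2920 cm⁻¹ that is -2336 cm⁻¹.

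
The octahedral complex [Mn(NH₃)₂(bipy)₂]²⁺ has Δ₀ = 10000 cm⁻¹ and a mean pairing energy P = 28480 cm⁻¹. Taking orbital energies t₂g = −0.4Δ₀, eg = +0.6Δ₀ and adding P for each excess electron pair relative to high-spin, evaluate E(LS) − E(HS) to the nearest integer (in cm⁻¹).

Ligand charges: 2×(+0) from NH₃ and 2×(+0) from bipy sum to +0; with overall charge +2, Mn is +2.
Mn is in group 7, so Mn²⁺ is d⁵ (7 − 2 = 5).
In the high-spin limit (t₂g³ eg²) the orbital term is 0.0Δ₀ = 0 cm⁻¹, with no excess pairing.
Low-spin: t₂g⁵ eg⁰, orbital CFSE = -2.0Δ₀ = -20000 cm⁻¹; plus 2 excess pairs × P = +56960 cm⁻¹; total 36960 cm⁻¹.
The difference is 36960 − (0) = 36960 cm⁻¹, so high-spin lies lower.

36960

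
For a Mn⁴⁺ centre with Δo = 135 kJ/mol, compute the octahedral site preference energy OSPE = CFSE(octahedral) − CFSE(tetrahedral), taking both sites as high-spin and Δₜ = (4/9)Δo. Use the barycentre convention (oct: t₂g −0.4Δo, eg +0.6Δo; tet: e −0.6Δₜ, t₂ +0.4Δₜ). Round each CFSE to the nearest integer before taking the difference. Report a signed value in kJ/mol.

-114

Group 7 minus oxidation state +4 gives a d³ configuration for Mn⁴⁺.
In an octahedral site d³ (HS) is t₂g³ eg⁰, giving CFSE(oct) = -1.2Δo = -162 kJ/mol.
Tetrahedral e² t₂¹ gives -0.8Δₜ = -0.8 × (4/9) × 135 = -48 kJ/mol.
OSPE = CFSE(oct) − CFSE(tet) = -162 − (-48) = -114 kJ/mol.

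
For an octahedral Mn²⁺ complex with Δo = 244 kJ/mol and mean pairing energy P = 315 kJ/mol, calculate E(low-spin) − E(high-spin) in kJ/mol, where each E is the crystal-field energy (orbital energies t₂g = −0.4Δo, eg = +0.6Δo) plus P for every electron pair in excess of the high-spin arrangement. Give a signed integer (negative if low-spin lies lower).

Group 7 minus oxidation state +2 gives a d⁵ configuration for Mn²⁺.
In the high-spin limit (t₂g³ eg²) the orbital term is 0.0Δo = 0 kJ/mol, with no excess pairing.
Low-spin t₂g⁵ eg⁰ gives -2.0Δo = -488 kJ/mol, but forming 2 extra pairs costs 2P = 630 kJ/mol, so E(LS) = -488 + 630 = 142 kJ/mol.
Thus E(LS) − E(HS) = 142 kJ/mol.

142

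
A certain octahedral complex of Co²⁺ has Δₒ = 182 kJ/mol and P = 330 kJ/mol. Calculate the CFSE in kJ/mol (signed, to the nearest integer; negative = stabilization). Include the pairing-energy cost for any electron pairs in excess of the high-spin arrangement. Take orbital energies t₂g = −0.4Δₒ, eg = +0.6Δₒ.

Co is in group 9, so Co²⁺ is d⁷ (9 − 2 = 7).
Here Δₒ < P (182 < 330), so the high-spin state is favoured.
That gives t₂g⁵ eg².
Orbital CFSE = -0.8Δₒ = -0.8 × 182 = -146 kJ/mol.
High-spin has no excess pairs, so no pairing correction applies.

-146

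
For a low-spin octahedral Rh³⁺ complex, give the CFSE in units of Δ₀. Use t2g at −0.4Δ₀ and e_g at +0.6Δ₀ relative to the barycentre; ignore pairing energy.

Rh³⁺: group 9, so d-count = 9 − 3 = 6.
Configuration: t2g^6 e_g^0.
CFSE = 6(-0.4Δ₀) + 0(0.6Δ₀) = -2.4Δ₀ + 0.0Δ₀ = -2.4Δ₀.

-2.4 Δ₀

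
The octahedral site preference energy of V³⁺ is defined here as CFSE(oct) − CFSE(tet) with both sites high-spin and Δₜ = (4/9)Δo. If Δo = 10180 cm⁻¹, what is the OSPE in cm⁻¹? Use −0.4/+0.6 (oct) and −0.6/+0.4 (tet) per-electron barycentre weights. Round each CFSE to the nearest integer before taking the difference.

-2715

V³⁺: group 5, so d-count = 5 − 3 = 2.
Octahedral high-spin t₂g² eg⁰: CFSE = -0.8 × 10180 = -8144 cm⁻¹.
Tetrahedral e² t₂⁰ gives -1.2Δₜ = -1.2 × (4/9) × 10180 = -5429 cm⁻¹.
OSPE = -8144 − (-5429) = -2715 cm⁻¹.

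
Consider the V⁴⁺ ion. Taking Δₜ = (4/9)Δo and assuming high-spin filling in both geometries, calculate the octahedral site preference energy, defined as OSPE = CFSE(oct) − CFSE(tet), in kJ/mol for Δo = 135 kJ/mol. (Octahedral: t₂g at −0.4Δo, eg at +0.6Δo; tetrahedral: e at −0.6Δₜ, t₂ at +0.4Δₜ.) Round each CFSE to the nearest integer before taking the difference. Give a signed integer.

V⁴⁺: group 5, so d-count = 5 − 4 = 1.
Octahedral high-spin t2g^1 e_g^0: CFSE = -0.4 × 135 = -54 kJ/mol.
Tetrahedral e^1 t2^0 gives -0.6Δₜ = -0.6 × (4/9) × 135 = -36 kJ/mol.
OSPE = CFSE(oct) − CFSE(tet) = -54 − (-36) = -18 kJ/mol.

-18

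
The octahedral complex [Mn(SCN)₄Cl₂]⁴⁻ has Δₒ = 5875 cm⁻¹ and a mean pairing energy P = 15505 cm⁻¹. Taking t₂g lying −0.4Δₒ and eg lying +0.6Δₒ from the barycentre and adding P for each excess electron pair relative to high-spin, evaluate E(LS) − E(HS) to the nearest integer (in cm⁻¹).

Ligand charges: 4×(-1) from SCN⁻ and 2×(-1) from Cl⁻ sum to -6; with overall charge -4, Mn is +2.
Group 7 minus oxidation state +2 gives a d⁵ configuration for Mn²⁺.
High-spin: t₂g³ eg², CFSE = 0.0Δₒ = 0 cm⁻¹.
For low-spin the configuration is t₂g⁵ eg⁰: orbital energy -2.0 × 5875 = -11750 cm⁻¹, and 2 additional pairs relative to high-spin add 31010 cm⁻¹, giving 19260 cm⁻¹.
E(LS) − E(HS) = 19260 − (0) = 19260 cm⁻¹.

19260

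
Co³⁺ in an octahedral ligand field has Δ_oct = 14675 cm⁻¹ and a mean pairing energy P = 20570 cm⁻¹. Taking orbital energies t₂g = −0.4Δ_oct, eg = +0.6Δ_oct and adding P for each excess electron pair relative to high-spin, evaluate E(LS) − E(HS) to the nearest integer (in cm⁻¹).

Co³⁺: group 9, so d-count = 9 − 3 = 6.
In the high-spin limit (t₂g⁴ eg²) the orbital term is -0.4Δ_oct = -5870 cm⁻¹, with no excess pairing.
Low-spin t₂g⁶ eg⁰ gives -2.4Δ_oct = -35220 cm⁻¹, but forming 2 extra pairs costs 2P = 41140 cm⁻¹, so E(LS) = -35220 + 41140 = 5920 cm⁻¹.
The difference is 5920 − (-5870) = 11790 cm⁻¹, so high-spin lies lower.

11790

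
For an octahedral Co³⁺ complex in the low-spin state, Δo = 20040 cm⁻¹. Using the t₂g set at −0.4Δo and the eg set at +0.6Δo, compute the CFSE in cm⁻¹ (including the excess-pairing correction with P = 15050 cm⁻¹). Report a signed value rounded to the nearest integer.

Group 9 minus oxidation state +3 gives a d⁶ configuration for Co³⁺.
Configuration: t₂g⁶ eg⁰.
CFSE(orbital) = 6×(-0.4Δo) + 0×(0.6Δo) = -2.4Δo; with Δo = 20040 cm⁻¹ that is -48096 cm⁻¹.
Relative to high-spin t₂g⁴ eg² (1 paired), the low-spin configuration has 2 additional pairs, contributing +2 × 15050 = +30100 cm⁻¹.
Net CFSE = -48096 + 30100 = -17996 cm⁻¹.

-17996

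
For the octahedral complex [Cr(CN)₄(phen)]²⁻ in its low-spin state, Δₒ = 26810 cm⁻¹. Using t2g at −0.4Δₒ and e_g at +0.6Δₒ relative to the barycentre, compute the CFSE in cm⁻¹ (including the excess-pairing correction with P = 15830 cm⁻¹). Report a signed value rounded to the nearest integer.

-27066

Ligand charges: 4×(-1) from CN⁻ and 1×(+0) from phen sum to -4; with overall charge -2, Cr is +2.
Group 6 minus oxidation state +2 gives a d⁴ configuration for Cr²⁺.
Electron filling gives t2g^4 e_g^0.
Orbital CFSE = 4(-0.4) + 0(0.6) = -1.6Δₒ = -1.6 × 26810 = -42896 cm⁻¹.
Relative to high-spin t2g^3 e_g^1 (0 paired), the low-spin configuration has 1 additional pair, contributing +1 × 15830 = +15830 cm⁻¹.
Combining: -42896 + 15830 = -27066 cm⁻¹.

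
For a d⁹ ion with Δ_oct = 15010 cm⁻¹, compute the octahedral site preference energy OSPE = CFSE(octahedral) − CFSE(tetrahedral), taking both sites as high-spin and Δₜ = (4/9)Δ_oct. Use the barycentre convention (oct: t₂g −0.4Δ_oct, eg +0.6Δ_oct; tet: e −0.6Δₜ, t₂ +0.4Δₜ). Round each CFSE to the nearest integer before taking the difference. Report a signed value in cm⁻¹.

Octahedral (high-spin): t₂g⁶ eg³, CFSE = 6(−0.4) + 3(+0.6) = -0.6Δ_oct = -0.6 × 15010 = -9006 cm⁻¹.
Tetrahedral: e⁴ t₂⁵, CFSE = 4(−0.6) + 5(+0.4) = -0.4Δₜ = -0.4 × (4/9) × 15010 = -2668 cm⁻¹.
OSPE = -9006 − (-2668) = -6338 cm⁻¹.

-6338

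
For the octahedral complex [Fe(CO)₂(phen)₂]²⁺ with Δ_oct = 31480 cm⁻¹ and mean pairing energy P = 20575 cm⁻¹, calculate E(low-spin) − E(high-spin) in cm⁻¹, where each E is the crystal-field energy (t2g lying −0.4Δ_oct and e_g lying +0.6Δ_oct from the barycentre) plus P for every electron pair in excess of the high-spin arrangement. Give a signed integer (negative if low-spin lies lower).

-21810

Ligand charges: 2×(+0) from CO and 2×(+0) from phen sum to +0; with overall charge +2, Fe is +2.
Fe²⁺: group 8, so d-count = 8 − 2 = 6.
In the high-spin limit (t2g^4 e_g^2) the orbital term is -0.4Δ_oct = -12592 cm⁻¹, with no excess pairing.
For low-spin the configuration is t2g^6 e_g^0: orbital energy -2.4 × 31480 = -75552 cm⁻¹, and 2 additional pairs relative to high-spin add 41150 cm⁻¹, giving -34402 cm⁻¹.
Thus E(LS) − E(HS) = -21810 cm⁻¹.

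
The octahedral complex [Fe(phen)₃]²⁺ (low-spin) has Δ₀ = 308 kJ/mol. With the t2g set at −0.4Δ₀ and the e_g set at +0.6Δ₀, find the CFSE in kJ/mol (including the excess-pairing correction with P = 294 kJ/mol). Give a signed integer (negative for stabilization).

phen is neutral, so the +2 overall charge sits on Fe: oxidation state +2.
Group 8 minus oxidation state +2 gives a d⁶ configuration for Fe²⁺.
Electron filling gives t2g^6 e_g^0.
The orbital stabilization is -2.4Δ₀ = -2.4 × 308 = -739 kJ/mol.
Pairing penalty: 3 pairs vs 1 in the high-spin reference → 2 extra × P = 588 kJ/mol.
Combining: -739 + 588 = -151 kJ/mol.

-151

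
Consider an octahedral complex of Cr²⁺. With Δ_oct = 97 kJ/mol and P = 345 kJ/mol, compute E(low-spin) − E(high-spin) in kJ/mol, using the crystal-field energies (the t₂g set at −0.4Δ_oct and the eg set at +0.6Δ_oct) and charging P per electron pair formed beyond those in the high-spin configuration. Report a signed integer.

Cr sits in group 6; removing 2 electrons leaves Cr²⁺ with 6 − 2 = 4 d electrons.
High-spin d⁴ fills as t₂g³ eg¹ with CFSE 3(−0.4) + 1(+0.6) = -0.6Δ_oct = -58 kJ/mol.
Low-spin t₂g⁴ eg⁰ gives -1.6Δ_oct = -155 kJ/mol, but forming 1 extra pair costs 1P = 345 kJ/mol, so E(LS) = -155 + 345 = 190 kJ/mol.
The difference is 190 − (-58) = 248 kJ/mol, so high-spin lies lower.

248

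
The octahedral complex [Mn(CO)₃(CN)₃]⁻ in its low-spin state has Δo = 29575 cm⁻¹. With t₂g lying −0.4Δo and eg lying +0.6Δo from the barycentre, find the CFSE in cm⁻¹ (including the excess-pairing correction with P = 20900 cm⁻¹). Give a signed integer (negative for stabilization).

Ligand charges: 3×(+0) from CO and 3×(-1) from CN⁻ sum to -3; with overall charge -1, Mn is +2.
Mn sits in group 7; removing 2 electrons leaves Mn²⁺ with 7 − 2 = 5 d electrons.
Configuration: t₂g⁵ eg⁰.
CFSE(orbital) = 5×(-0.4Δo) + 0×(0.6Δo) = -2.0Δo; with Δo = 29575 cm⁻¹ that is -59150 cm⁻¹.
High-spin d⁵ would be t₂g³ eg² with 0 pairs; low-spin has 2, so 2 excess pairs cost +2P = +41800 cm⁻¹.
Combining: -59150 + 41800 = -17350 cm⁻¹.

-17350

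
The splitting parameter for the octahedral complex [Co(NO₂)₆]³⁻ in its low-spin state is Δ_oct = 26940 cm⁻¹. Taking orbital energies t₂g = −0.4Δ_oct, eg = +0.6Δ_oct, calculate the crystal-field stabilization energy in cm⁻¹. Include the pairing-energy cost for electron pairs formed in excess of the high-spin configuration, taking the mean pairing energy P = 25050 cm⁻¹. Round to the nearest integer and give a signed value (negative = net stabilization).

-14556

Each NO₂⁻ contributes -1; 6 × (-1) = -6. With overall charge -3, Co is in the +3 oxidation state.
Co sits in group 9; removing 3 electrons leaves Co³⁺ with 9 − 3 = 6 d electrons.
Configuration: t₂g⁶ eg⁰.
The orbital stabilization is -2.4Δ_oct = -2.4 × 26940 = -64656 cm⁻¹.
High-spin d⁶ would be t₂g⁴ eg² with 1 pair; low-spin has 3, so 2 excess pairs cost +2P = +50100 cm⁻¹.
Combining: -64656 + 50100 = -14556 cm⁻¹.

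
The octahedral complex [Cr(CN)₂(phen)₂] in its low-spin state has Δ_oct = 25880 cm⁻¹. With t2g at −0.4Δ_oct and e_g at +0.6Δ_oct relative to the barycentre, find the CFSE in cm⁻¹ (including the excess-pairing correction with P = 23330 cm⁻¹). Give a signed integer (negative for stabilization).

-18078

Ligand charges: 2×(-1) from CN⁻ and 2×(+0) from phen sum to -2; with overall charge +0, Cr is +2.
Group 6 minus oxidation state +2 gives a d⁴ configuration for Cr²⁺.
Electron filling gives t2g^4 e_g^0.
The orbital stabilization is -1.6Δ_oct = -1.6 × 25880 = -41408 cm⁻¹.
High-spin d⁴ would be t2g^3 e_g^1 with 0 pairs; low-spin has 1, so 1 excess pair costs +1P = +23330 cm⁻¹.
Combining: -41408 + 23330 = -18078 cm⁻¹.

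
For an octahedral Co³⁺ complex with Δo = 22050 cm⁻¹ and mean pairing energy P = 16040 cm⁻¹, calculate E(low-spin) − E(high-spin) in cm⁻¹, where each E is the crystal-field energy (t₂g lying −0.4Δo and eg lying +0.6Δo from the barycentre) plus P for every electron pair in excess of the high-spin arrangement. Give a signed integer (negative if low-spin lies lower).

-12020

Group 9 minus oxidation state +3 gives a d⁶ configuration for Co³⁺.
High-spin: t₂g⁴ eg², CFSE = -0.4Δo = -8820 cm⁻¹.
Low-spin: t₂g⁶ eg⁰, orbital CFSE = -2.4Δo = -52920 cm⁻¹; plus 2 excess pairs × P = +32080 cm⁻¹; total -20840 cm⁻¹.
The difference is -20840 − (-8820) = -12020 cm⁻¹, so low-spin lies lower.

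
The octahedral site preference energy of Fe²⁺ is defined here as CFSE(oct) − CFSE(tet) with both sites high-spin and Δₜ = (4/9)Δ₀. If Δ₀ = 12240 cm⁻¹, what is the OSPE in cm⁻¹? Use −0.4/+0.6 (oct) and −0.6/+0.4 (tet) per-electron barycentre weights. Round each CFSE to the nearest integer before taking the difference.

-1632

Fe is in group 8, so Fe²⁺ is d⁶ (8 − 2 = 6).
In an octahedral site d⁶ (HS) is t2g^4 e_g^2, giving CFSE(oct) = -0.4Δ₀ = -4896 cm⁻¹.
Tetrahedral e^3 t2^3 gives -0.6Δₜ = -0.6 × (4/9) × 12240 = -3264 cm⁻¹.
OSPE = -4896 − (-3264) = -1632 cm⁻¹.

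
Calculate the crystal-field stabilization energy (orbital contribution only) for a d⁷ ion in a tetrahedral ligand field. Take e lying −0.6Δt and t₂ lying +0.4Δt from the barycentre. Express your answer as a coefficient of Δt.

-1.2 Δt

Tetrahedral splitting is small, so the complex is high-spin.
Configuration: e⁴ t₂³.
CFSE = 4(-0.6Δt) + 3(0.4Δt) = -2.4Δt + 1.2Δt = -1.2Δt.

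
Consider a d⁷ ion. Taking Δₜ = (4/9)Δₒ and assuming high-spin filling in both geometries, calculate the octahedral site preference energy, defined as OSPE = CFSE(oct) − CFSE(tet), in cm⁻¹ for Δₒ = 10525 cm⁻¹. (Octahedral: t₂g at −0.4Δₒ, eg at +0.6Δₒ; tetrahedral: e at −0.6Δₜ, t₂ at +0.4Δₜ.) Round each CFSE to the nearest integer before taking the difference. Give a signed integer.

-2807

Octahedral (high-spin): t2g^5 e_g^2, CFSE = 5(−0.4) + 2(+0.6) = -0.8Δₒ = -0.8 × 10525 = -8420 cm⁻¹.
Tetrahedral: e^4 t2^3, CFSE = 4(−0.6) + 3(+0.4) = -1.2Δₜ = -1.2 × (4/9) × 10525 = -5613 cm⁻¹.
OSPE = CFSE(oct) − CFSE(tet) = -8420 − (-5613) = -2807 cm⁻¹.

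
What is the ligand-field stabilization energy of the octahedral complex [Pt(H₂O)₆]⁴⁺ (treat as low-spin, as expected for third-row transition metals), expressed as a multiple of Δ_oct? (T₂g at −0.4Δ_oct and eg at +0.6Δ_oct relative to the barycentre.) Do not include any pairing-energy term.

-2.4 Δ_oct

H₂O is neutral, so the +4 overall charge sits on Pt: oxidation state +4.
Pt is in group 10, so Pt⁴⁺ is d⁶ (10 − 4 = 6).
Configuration: t₂g⁶ eg⁰.
CFSE = 6(-0.4Δ_oct) + 0(0.6Δ_oct) = -2.4Δ_oct + 0.0Δ_oct = -2.4Δ_oct.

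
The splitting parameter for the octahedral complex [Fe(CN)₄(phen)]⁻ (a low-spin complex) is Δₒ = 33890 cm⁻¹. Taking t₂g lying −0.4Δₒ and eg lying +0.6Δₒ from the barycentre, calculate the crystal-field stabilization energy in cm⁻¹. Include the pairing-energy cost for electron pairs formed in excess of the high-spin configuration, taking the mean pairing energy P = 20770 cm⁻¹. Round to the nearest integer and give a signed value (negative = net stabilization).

-26240

Ligand charges: 4×(-1) from CN⁻ and 1×(+0) from phen sum to -4; with overall charge -1, Fe is +3.
Group 8 minus oxidation state +3 gives a d⁵ configuration for Fe³⁺.
Electron filling gives t₂g⁵ eg⁰.
Orbital CFSE = 5(-0.4) + 0(0.6) = -2.0Δₒ = -2.0 × 33890 = -67780 cm⁻¹.
Relative to high-spin t₂g³ eg² (0 paired), the low-spin configuration has 2 additional pairs, contributing +2 × 20770 = +41540 cm⁻¹.
Overall CFSE = -67780 + 41540 = -26240 cm⁻¹.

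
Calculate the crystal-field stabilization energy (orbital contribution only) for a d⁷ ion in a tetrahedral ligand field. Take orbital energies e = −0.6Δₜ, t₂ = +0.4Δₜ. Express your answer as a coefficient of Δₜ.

-1.2 Δₜ

Tetrahedral splitting is small, so the complex is high-spin.
Configuration: e⁴ t₂³.
CFSE = 4(-0.6Δₜ) + 3(0.4Δₜ) = -2.4Δₜ + 1.2Δₜ = -1.2Δₜ.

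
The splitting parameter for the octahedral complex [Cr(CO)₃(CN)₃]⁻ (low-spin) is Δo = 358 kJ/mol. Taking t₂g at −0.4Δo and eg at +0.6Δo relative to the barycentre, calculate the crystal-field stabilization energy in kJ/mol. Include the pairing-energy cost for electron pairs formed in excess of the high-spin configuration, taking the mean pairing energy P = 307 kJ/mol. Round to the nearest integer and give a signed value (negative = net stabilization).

-266

Ligand charges: 3×(+0) from CO and 3×(-1) from CN⁻ sum to -3; with overall charge -1, Cr is +2.
Cr²⁺: group 6, so d-count = 6 − 2 = 4.
Configuration: t₂g⁴ eg⁰.
Orbital CFSE = 4(-0.4) + 0(0.6) = -1.6Δo = -1.6 × 358 = -573 kJ/mol.
Pairing penalty: 1 pair vs 0 in the high-spin reference → 1 extra × P = 307 kJ/mol.
Combining: -573 + 307 = -266 kJ/mol.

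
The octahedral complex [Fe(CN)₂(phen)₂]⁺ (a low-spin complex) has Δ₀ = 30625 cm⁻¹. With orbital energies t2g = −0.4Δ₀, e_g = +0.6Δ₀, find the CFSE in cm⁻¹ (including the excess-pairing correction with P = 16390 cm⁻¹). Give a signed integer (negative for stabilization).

-28470

Ligand charges: 2×(-1) from CN⁻ and 2×(+0) from phen sum to -2; with overall charge +1, Fe is +3.
Fe is in group 8, so Fe³⁺ is d⁵ (8 − 3 = 5).
Configuration: t2g^5 e_g^0.
Orbital CFSE = 5(-0.4) + 0(0.6) = -2.0Δ₀ = -2.0 × 30625 = -61250 cm⁻¹.
High-spin d⁵ would be t2g^3 e_g^2 with 0 pairs; low-spin has 2, so 2 excess pairs cost +2P = +32780 cm⁻¹.
Combining: -61250 + 32780 = -28470 cm⁻¹.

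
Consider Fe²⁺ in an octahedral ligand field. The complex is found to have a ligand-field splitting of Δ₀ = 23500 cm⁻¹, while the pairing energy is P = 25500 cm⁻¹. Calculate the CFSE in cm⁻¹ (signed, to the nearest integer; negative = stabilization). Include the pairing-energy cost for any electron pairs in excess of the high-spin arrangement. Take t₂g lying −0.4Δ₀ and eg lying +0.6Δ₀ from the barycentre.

-9400

Fe sits in group 8; removing 2 electrons leaves Fe²⁺ with 8 − 2 = 6 d electrons.
With Δ₀ < P the complex is high-spin.
That gives t₂g⁴ eg².
Orbital CFSE = -0.4Δ₀ = -0.4 × 23500 = -9400 cm⁻¹.
High-spin has no excess pairs, so no pairing correction applies.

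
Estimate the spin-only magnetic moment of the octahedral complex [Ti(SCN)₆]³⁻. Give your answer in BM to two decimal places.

1.73 BM

Each SCN⁻ contributes -1; 6 × (-1) = -6. With overall charge -3, Ti is in the +3 oxidation state.
Ti sits in group 4; removing 3 electrons leaves Ti³⁺ with 4 − 3 = 1 d electrons.
Configuration: t2g^1 e_g^0 → 1 unpaired electron.
μ(spin-only) = √[1(1+2)] = √3 ≈ 1.73 BM.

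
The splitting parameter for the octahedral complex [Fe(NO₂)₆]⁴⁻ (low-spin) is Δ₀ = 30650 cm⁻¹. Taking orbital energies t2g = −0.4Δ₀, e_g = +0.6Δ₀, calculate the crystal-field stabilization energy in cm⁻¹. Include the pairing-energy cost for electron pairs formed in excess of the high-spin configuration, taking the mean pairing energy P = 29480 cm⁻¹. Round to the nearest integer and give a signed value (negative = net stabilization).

Each NO₂⁻ contributes -1; 6 × (-1) = -6. With overall charge -4, Fe is in the +2 oxidation state.
Fe is in group 8, so Fe²⁺ is d⁶ (8 − 2 = 6).
The d⁶ electrons fill as t2g^6 e_g^0.
Orbital CFSE = 6(-0.4) + 0(0.6) = -2.4Δ₀ = -2.4 × 30650 = -73560 cm⁻¹.
Pairing penalty: 3 pairs vs 1 in the high-spin reference → 2 extra × P = 58960 cm⁻¹.
Net CFSE = -73560 + 58960 = -14600 cm⁻¹.

-14600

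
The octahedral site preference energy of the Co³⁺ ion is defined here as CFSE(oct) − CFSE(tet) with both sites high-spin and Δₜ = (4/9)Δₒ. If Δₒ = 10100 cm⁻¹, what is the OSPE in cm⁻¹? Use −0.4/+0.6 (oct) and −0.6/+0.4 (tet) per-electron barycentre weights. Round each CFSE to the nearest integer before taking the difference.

-1347

Co³⁺: group 9, so d-count = 9 − 3 = 6.
Octahedral (high-spin): t2g^4 e_g^2, CFSE = 4(−0.4) + 2(+0.6) = -0.4Δₒ = -0.4 × 10100 = -4040 cm⁻¹.
Tetrahedral: e^3 t2^3, CFSE = 3(−0.6) + 3(+0.4) = -0.6Δₜ = -0.6 × (4/9) × 10100 = -2693 cm⁻¹.
Subtracting, OSPE = -4040 − (-2693) = -1347 cm⁻¹.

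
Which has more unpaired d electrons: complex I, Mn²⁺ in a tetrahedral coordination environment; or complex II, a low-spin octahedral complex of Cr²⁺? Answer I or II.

I: Mn²⁺: group 7, so d-count = 7 − 2 = 5; Tetrahedral fields are weak (Δₜ ≈ 4/9 Δₒ), so electrons fill high-spin; e² t₂³ → 5 unpaired.
II: Cr²⁺: group 6, so d-count = 6 − 2 = 4; t₂g⁴ eg⁰ → 2 unpaired.
So I has more unpaired electrons.

I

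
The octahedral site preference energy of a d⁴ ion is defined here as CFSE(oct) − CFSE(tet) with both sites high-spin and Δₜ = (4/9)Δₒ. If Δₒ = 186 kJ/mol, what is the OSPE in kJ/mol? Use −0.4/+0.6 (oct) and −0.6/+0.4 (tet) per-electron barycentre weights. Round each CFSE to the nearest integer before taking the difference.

-79

Octahedral (high-spin): t₂g³ eg¹, CFSE = 3(−0.4) + 1(+0.6) = -0.6Δₒ = -0.6 × 186 = -112 kJ/mol.
Tetrahedral e² t₂² gives -0.4Δₜ = -0.4 × (4/9) × 186 = -33 kJ/mol.
Subtracting, OSPE = -112 − (-33) = -79 kJ/mol.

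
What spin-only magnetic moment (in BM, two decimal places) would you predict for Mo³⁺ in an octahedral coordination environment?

Mo is in group 6, so Mo³⁺ is d³ (6 − 3 = 3).
Configuration: t₂g³ eg⁰ → 3 unpaired electrons.
μ(spin-only) = √[3(3+2)] = √15 ≈ 3.87 BM.

3.87 BM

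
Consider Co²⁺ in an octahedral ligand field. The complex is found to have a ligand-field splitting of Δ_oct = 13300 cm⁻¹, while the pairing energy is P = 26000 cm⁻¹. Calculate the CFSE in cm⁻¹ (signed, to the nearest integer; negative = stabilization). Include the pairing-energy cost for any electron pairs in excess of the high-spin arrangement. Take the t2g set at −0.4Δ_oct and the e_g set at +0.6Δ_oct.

-10640

Co sits in group 9; removing 2 electrons leaves Co²⁺ with 9 − 2 = 7 d electrons.
Since Δ_oct = 13300 cm⁻¹ < P = 26000 cm⁻¹, the complex adopts the high-spin configuration.
Filling d⁷ accordingly: t2g^5 e_g^2.
Orbital CFSE = -0.8Δ_oct = -0.8 × 13300 = -10640 cm⁻¹.
High-spin has no excess pairs, so no pairing correction applies.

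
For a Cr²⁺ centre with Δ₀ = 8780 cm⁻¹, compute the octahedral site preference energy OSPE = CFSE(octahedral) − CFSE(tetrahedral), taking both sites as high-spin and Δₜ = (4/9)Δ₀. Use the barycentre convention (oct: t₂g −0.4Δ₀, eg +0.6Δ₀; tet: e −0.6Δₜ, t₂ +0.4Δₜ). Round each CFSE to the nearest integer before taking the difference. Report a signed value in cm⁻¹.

-3707

Group 6 minus oxidation state +2 gives a d⁴ configuration for Cr²⁺.
In an octahedral site d⁴ (HS) is t2g^3 e_g^1, giving CFSE(oct) = -0.6Δ₀ = -5268 cm⁻¹.
In a tetrahedral site the filling is e^2 t2^2: CFSE(tet) = -0.4Δₜ = -0.4 × (4/9)(8780) = -1561 cm⁻¹.
OSPE = -5268 − (-1561) = -3707 cm⁻¹.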